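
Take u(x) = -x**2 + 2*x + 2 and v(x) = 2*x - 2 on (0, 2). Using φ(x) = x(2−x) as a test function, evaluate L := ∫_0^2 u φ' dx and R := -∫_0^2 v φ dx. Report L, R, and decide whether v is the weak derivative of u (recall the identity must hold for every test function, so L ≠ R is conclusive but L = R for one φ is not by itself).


LHS = 0, RHS = 0. No, v is not the weak derivative of u.

u(x) = -x**2 + 2*x + 2, classical derivative u'(x) = 2 - 2*x.
φ(x) = x(2−x), so φ'(x) = 2 - 2*x.
Note φ(0) = φ(2) = 0, so the boundary term u·φ vanishes.
LHS = ∫_0^2 u(x) φ'(x) dx = ∫_0^2 (2*x^3 - 6*x^2 + 4) dx. Term by term:
  ∫_0^2 2*x^3 dx = 8;  ∫_0^2 -6*x^2 dx = -16;  ∫_0^2 4 dx = 8.
Sum: 8 − 16 + 8 = 0.
So LHS = 0.
∫_0^2 v(x) φ(x) dx = ∫_0^2 (-2*x^3 + 6*x^2 - 4*x) dx. Term by term:
  ∫_0^2 -2*x^3 dx = -8;  ∫_0^2 6*x^2 dx = 16;  ∫_0^2 -4*x dx = -8.
Sum: -8 + 16 − 8 = 0.
So RHS = -∫_0^2 v(x) φ(x) dx = 0.
LHS = RHS, so the identity holds for this particular φ. But this is necessary, not sufficient: a weak derivative must satisfy the identity for EVERY test function in C_c^∞(0, 2).
Here u is smooth, so its weak derivative equals its classical derivative u'(x) = 2 - 2*x. Since v(x) = 2*x - 2 ≠ u'(x), v is NOT the weak derivative of u — the agreement for this single φ is a coincidence (the difference v − u' happens to be L²-orthogonal to this φ).


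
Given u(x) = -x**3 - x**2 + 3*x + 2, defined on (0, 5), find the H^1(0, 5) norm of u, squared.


||u||_{H^1}^2 = 792605/42

The H^1 norm (squared) on an interval (0, L) is
  ||u||_{H^1}^2 = ∫_0^L u(x)^2 dx + ∫_0^L u'(x)^2 dx.
Compute u'(x) = -3*x**2 - 2*x + 3.
Then u(x)^2 = x**6 + 2*x**5 - 5*x**4 - 10*x**3 + 5*x**2 + 12*x + 4 and u'(x)^2 = 9*x**4 + 12*x**3 - 14*x**2 - 12*x + 9.
Integrate each monomial from 0 to 5 using ∫_0^5 c·x^n dx = c·5^(n+1)/(n+1):
  ∫_0^5 u(x)^2 dx = ∫_0^5 (x^6 + 2*x^5 - 5*x^4 - 10*x^3 + 5*x^2 + 12*x + 4) dx. Term by term:
    ∫_0^5 x^6 dx = 78125/7;  ∫_0^5 2*x^5 dx = 15625/3;  ∫_0^5 -5*x^4 dx = -3125;
    ∫_0^5 -10*x^3 dx = -3125/2;  ∫_0^5 5*x^2 dx = 625/3;  ∫_0^5 12*x dx = 150;
    ∫_0^5 4 dx = 20.
  Sum: 78125/7 + 15625/3 − 3125 − 3125/2 + 625/3 + 150 + 20 = 506515/42.
  ∫_0^5 u'(x)^2 dx = ∫_0^5 (9*x^4 + 12*x^3 - 14*x^2 - 12*x + 9) dx. Term by term:
    ∫_0^5 9*x^4 dx = 5625;  ∫_0^5 12*x^3 dx = 1875;  ∫_0^5 -14*x^2 dx = -1750/3;
    ∫_0^5 -12*x dx = -150;  ∫_0^5 9 dx = 45.
  Sum: 5625 + 1875 − 1750/3 − 150 + 45 = 20435/3.
Adding: ||u||_{H^1}^2 = 506515/42 + 20435/3 = 792605/42.


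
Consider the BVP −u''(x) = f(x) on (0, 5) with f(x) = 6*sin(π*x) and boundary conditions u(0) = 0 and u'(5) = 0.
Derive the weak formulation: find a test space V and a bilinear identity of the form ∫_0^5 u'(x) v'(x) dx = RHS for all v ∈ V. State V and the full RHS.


V = {v ∈ H^1(0, 5) : v(0) = 0} (test functions vanish at x = 0 where u is specified); weak form: ∫_0^5 u'v' dx = ∫_0^5 (6*sin(π*x)) v dx for all v ∈ V.

Multiply both sides by a test function v and integrate from 0 to 5:
  ∫_0^5 −u''(x) v(x) dx = ∫_0^5 f(x) v(x) dx.
Integrate the LHS by parts once:
  ∫_0^5 −u'' v dx = −[u'(x) v(x)]_0^5 + ∫_0^5 u'(x) v'(x) dx.
Thus ∫_0^5 u'(x) v'(x) dx = ∫_0^5 f(x) v(x) dx + [u'(x) v(x)]_0^5.
Choose V so that boundary terms are either known or forced to vanish.
Mixed BC: u(0) = 0 (Dirichlet) and u'(5) = 0 (Neumann). Define V = {v ∈ H^1(0, 5) : v(0) = 0}. Then [u' v]_0^5 = u'(5)·v(5) − u'(0)·0 = 0.
Weak formulation: find u (satisfying any essential BC) such that ∫_0^5 u'(x) v'(x) dx = ∫_0^5 f v dx for all v ∈ V (Dirichlet at 0 absorbed into V; the Neumann datum at x = 5 is zero, so no boundary term remains).
Substituting f(x) = 6*sin(π*x), the right-hand side is ∫_0^5 (6*sin(π*x)) v dx.


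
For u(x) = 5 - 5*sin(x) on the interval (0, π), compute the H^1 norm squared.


||u||_{H^1(0,π)}^2 = -100 + 50*π

u'(x) = -5*cos(x).
Expand u² and (u')² and integrate term by term on (0, π), using: for integers n ≥ 1, ∫_0^π sin²(nx) dx = ∫_0^π cos²(nx) dx = π/2; for n ≠ n', ∫_0^π sin(nx)sin(n'x) dx = ∫_0^π cos(nx)cos(n'x) dx = 0; and by product-to-sum, ∫_0^π sin(nx)cos(n'x) dx = ½∫_0^π [sin((n+n')x) + sin((n−n')x)] dx, which is 0 when n+n' is even and 2n/(n²−n'²) when n+n' is odd (it need not vanish on (0, π)). For the constant mode: ∫_0^π 1 dx = π, ∫_0^π cos(nx) dx = 0, ∫_0^π sin(nx) dx = (1−(−1)^n)/n.
  u² squared terms: (5)²·∫1 dx = 25·π = 25*π;  (-5)²·∫sin(x)² dx = 25·π/2 = 25*π/2.
  u² cross terms: 2·(5)·(-5)·∫1·sin(x) dx = -50·(2) = -100.
  So ∫_0^π u² dx = 25*π + 25*π/2 − 100 = -100 + 75*π/2.
  (u')² squared terms: (-5)²·∫cos(x)² dx = 25·π/2 = 25*π/2.
  So ∫_0^π (u')² dx = 25*π/2.
||u||_{H^1}^2 = (-100 + 75*π/2) + (25*π/2) = -100 + 50*π.


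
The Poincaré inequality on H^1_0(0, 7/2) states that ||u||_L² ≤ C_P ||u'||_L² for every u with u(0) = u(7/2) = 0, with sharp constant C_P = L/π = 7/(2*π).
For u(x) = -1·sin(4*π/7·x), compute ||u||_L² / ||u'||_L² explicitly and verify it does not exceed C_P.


||u||_L² / ||u'||_L² = 7/(4*π) < C_P = 7/(2*π).

u(x) = -1·sin(4*π/7·x), so u'(x) = -4*π*cos(4*π*x/7)/7.
Writing u(x) = A·sin(kπx/L) with A = -1 and k = 2, use ∫_0^L sin²(kπx/L) dx = L/2 and ∫_0^L cos²(kπx/L) dx = L/2.
u² = 1·sin²(4*π/7·x) and (u')² = 16*π^2/49·cos²(4*π/7·x), and each of sin², cos² integrates to L/2 = 7/4 over (0, 7/2).
∫_0^7/2 u² dx = 7/4, so ||u||_L² = sqrt(7)/2.
∫_0^7/2 (u')² dx = 4*π^2/7, so ||u'||_L² = 2*sqrt(7)*π/7.
Ratio ||u||_L² / ||u'||_L² = 7/(4*π).
Sharp Poincaré constant on H^1_0(0, 7/2) is C_P = L/π = 7/(2*π), achieved by sin(2*π/7·x).
This is the k = 2 harmonic; the ratio L/(kπ) is strictly less than C_P = L/π, consistent with the sharp inequality ||u||_L² ≤ C_P ||u'||_L².


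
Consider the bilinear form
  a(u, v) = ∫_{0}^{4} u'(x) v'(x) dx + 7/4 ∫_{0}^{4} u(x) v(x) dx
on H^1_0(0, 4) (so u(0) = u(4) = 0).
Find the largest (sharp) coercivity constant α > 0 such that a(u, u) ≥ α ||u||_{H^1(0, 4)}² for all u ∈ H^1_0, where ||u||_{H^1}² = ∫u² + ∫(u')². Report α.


α = 1

Coercivity of a(·,·) on H^1_0(0, 4) means a(u, u) ≥ α ||u||_{H^1}² for every u ∈ H^1_0.
The interval has length L = 4, and Poincaré/coercivity depend only on L. Here a(u, u) = ∫(u')² + (7/4)·∫u².
Here c = 7/4 ≥ 1, so a(u,u) = ∫(u')² + c∫u² ≥ ∫(u')² + ∫u² = ||u||_{H^1}², i.e. α = 1 works. No larger α is possible: a(u,u) ≥ α||u||_{H^1}² means (1−α)∫(u')² ≥ (α−c)∫u², and for the modes u_n = sin(nπ(x−x₀)/L) (x₀ the left endpoint) one has ∫u_n²/∫(u_n')² = (L/(nπ))² → 0, so a(u_n,u_n)/||u_n||_{H^1}² → 1. Hence the optimal constant is α = 1.
Therefore α = 1.


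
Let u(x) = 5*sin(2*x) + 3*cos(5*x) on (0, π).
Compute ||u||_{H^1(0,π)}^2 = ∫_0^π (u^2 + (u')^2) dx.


||u||_{H^1(0,π)}^2 = -1040/7 + 359*π/2

u'(x) = -15*sin(5*x) + 10*cos(2*x).
Expand u² and (u')² and integrate term by term on (0, π), using: for integers n ≥ 1, ∫_0^π sin²(nx) dx = ∫_0^π cos²(nx) dx = π/2; for n ≠ n', ∫_0^π sin(nx)sin(n'x) dx = ∫_0^π cos(nx)cos(n'x) dx = 0; and by product-to-sum, ∫_0^π sin(nx)cos(n'x) dx = ½∫_0^π [sin((n+n')x) + sin((n−n')x)] dx, which is 0 when n+n' is even and 2n/(n²−n'²) when n+n' is odd (it need not vanish on (0, π)).
  u² squared terms: (3)²·∫cos(5x)² dx = 9·π/2 = 9*π/2;  (5)²·∫sin(2x)² dx = 25·π/2 = 25*π/2.
  u² cross terms: 2·(3)·(5)·∫cos(5x)·sin(2x) dx = 30·(-4/21) = -40/7.
  So ∫_0^π u² dx = 9*π/2 + 25*π/2 − 40/7 = -40/7 + 17*π.
  (u')² squared terms: (-15)²·∫sin(5x)² dx = 225·π/2 = 225*π/2;  (10)²·∫cos(2x)² dx = 100·π/2 = 50*π.
  (u')² cross terms: 2·(-15)·(10)·∫sin(5x)·cos(2x) dx = -300·(10/21) = -1000/7.
  So ∫_0^π (u')² dx = 225*π/2 + 50*π − 1000/7 = -1000/7 + 325*π/2.
||u||_{H^1}^2 = (-40/7 + 17*π) + (-1000/7 + 325*π/2) = -1040/7 + 359*π/2.


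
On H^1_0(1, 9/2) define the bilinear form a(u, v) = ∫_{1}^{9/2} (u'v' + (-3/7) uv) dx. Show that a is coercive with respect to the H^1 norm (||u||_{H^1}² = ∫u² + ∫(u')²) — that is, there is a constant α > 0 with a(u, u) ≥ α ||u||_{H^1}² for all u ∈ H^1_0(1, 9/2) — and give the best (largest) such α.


α = (-21 + 4*π^2)/(4*π^2 + 49)

Coercivity of a(·,·) on H^1_0(1, 9/2) means a(u, u) ≥ α ||u||_{H^1}² for every u ∈ H^1_0.
The interval has length L = 7/2, and Poincaré/coercivity depend only on L. Here a(u, u) = ∫(u')² + (-3/7)·∫u².
Here c = -3/7 < 0 with |c| < (π/L)² = 4*π^2/49, so coercivity still holds. The condition a(u,u) ≥ α||u||_{H^1}² reads (1−α)∫(u')² ≥ (α−c)∫u². Any admissible α is ≤ 1 (rapidly oscillating u have ∫u²/∫(u')² → 0), and α = 1 would force 0 ≥ (1−c)∫u², impossible since c < 1; so 1−α > 0. By the sharp Poincaré inequality on H^1_0 of an interval of length L, ∫(u')² ≥ (π/L)²∫u² with equality for the first sine mode sin(π(x−x₀)/L) (x₀ the left endpoint), so the inequality holds for all u iff (1−α)(π/L)² ≥ α − c, i.e. α ≤ ((π/L)² + c)/((π/L)² + 1) = (1 + c(L/π)²)/(1 + (L/π)²). (Direct route, valid since c ≤ 0: Poincaré gives c∫u² ≥ c(L/π)²∫(u')², so a(u,u) ≥ (1 + c(L/π)²)∫(u')², while ||u||_{H^1}² ≤ (1 + (L/π)²)∫(u')²; dividing yields the same α.) With (π/L)² = 4*π^2/49 and c = -3/7, the largest admissible constant is α = ((π/L)² + c)/((π/L)² + 1).
Simplifying, α = (-21 + 4*π^2)/(4*π^2 + 49).


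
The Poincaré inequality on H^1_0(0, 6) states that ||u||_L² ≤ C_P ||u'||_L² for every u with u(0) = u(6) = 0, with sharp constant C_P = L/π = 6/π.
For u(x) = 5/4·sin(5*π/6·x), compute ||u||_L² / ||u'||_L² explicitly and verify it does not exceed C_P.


||u||_L² / ||u'||_L² = 6/(5*π) < C_P = 6/π.

u(x) = 5/4·sin(5*π/6·x), so u'(x) = 25*π*cos(5*π*x/6)/24.
Writing u(x) = A·sin(kπx/L) with A = 5/4 and k = 5, use ∫_0^L sin²(kπx/L) dx = L/2 and ∫_0^L cos²(kπx/L) dx = L/2.
u² = 25/16·sin²(5*π/6·x) and (u')² = 625*π^2/576·cos²(5*π/6·x), and each of sin², cos² integrates to L/2 = 3 over (0, 6).
∫_0^6 u² dx = 75/16, so ||u||_L² = 5*sqrt(3)/4.
∫_0^6 (u')² dx = 625*π^2/192, so ||u'||_L² = 25*sqrt(3)*π/24.
Ratio ||u||_L² / ||u'||_L² = 6/(5*π).
Sharp Poincaré constant on H^1_0(0, 6) is C_P = L/π = 6/π, achieved by sin(π/6·x).
This is the k = 5 harmonic; the ratio L/(kπ) is strictly less than C_P = L/π, consistent with the sharp inequality ||u||_L² ≤ C_P ||u'||_L².


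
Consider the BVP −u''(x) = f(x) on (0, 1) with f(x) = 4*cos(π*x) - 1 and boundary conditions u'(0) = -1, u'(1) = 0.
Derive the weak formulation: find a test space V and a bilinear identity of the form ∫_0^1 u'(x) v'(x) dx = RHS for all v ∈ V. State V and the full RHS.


V = H^1(0, 1) (v unrestricted at boundary; u is determined up to an additive constant); weak form: ∫_0^1 u'v' dx = ∫_0^1 (4*cos(π*x) - 1) v dx + v(0) for all v ∈ V.

Multiply both sides by a test function v and integrate from 0 to 1:
  ∫_0^1 −u''(x) v(x) dx = ∫_0^1 f(x) v(x) dx.
Integrate the LHS by parts once:
  ∫_0^1 −u'' v dx = −[u'(x) v(x)]_0^1 + ∫_0^1 u'(x) v'(x) dx.
Thus ∫_0^1 u'(x) v'(x) dx = ∫_0^1 f(x) v(x) dx + [u'(x) v(x)]_0^1.
Choose V so that boundary terms are either known or forced to vanish.
u has inhomogeneous Neumann u'(0) = -1, u'(1) = 0. [u' v]_0^1 = (0)·v(1) − (-1)·v(0) = v(0). Take V = H^1(0, 1); boundary term becomes part of RHS.
Weak formulation: find u (satisfying any essential BC) such that ∫_0^1 u'(x) v'(x) dx = ∫_0^1 f v dx + v(0) for all v ∈ V (Neumann data are natural BCs: they enter the RHS as boundary terms).
Substituting f(x) = 4*cos(π*x) - 1, the right-hand side is ∫_0^1 (4*cos(π*x) - 1) v dx + v(0).
Compatibility check (pure Neumann): taking v ≡ 1 ∈ V gives 0 = ∫_0^1 f dx + (0) − (-1), i.e. ∫_0^1 f dx must equal u'(0) − u'(1) = -1. Indeed ∫_0^1 (4*cos(π*x) - 1) dx = -1, so the data are compatible. The solution is then unique only up to an additive constant (fix it e.g. by requiring ∫_0^1 u dx = 0).


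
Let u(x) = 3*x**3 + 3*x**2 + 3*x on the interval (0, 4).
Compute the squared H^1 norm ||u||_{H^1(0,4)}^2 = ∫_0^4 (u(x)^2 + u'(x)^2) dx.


||u||_{H^1}^2 = 2309004/35

The H^1 norm (squared) on an interval (0, L) is
  ||u||_{H^1}^2 = ∫_0^L u(x)^2 dx + ∫_0^L u'(x)^2 dx.
Compute u'(x) = 9*x**2 + 6*x + 3.
Then u(x)^2 = 9*x**6 + 18*x**5 + 27*x**4 + 18*x**3 + 9*x**2 and u'(x)^2 = 81*x**4 + 108*x**3 + 90*x**2 + 36*x + 9.
Integrate each monomial from 0 to 4 using ∫_0^4 c·x^n dx = c·4^(n+1)/(n+1):
  ∫_0^4 u(x)^2 dx = ∫_0^4 (9*x^6 + 18*x^5 + 27*x^4 + 18*x^3 + 9*x^2) dx. Term by term:
    ∫_0^4 9*x^6 dx = 147456/7;  ∫_0^4 18*x^5 dx = 12288;  ∫_0^4 27*x^4 dx = 27648/5;
    ∫_0^4 18*x^3 dx = 1152;  ∫_0^4 9*x^2 dx = 192.
  Sum: 147456/7 + 12288 + 27648/5 + 1152 + 192 = 1407936/35.
  ∫_0^4 u'(x)^2 dx = ∫_0^4 (81*x^4 + 108*x^3 + 90*x^2 + 36*x + 9) dx. Term by term:
    ∫_0^4 81*x^4 dx = 82944/5;  ∫_0^4 108*x^3 dx = 6912;  ∫_0^4 90*x^2 dx = 1920;
    ∫_0^4 36*x dx = 288;  ∫_0^4 9 dx = 36.
  Sum: 82944/5 + 6912 + 1920 + 288 + 36 = 128724/5.
Adding: ||u||_{H^1}^2 = 1407936/35 + 128724/5 = 2309004/35.


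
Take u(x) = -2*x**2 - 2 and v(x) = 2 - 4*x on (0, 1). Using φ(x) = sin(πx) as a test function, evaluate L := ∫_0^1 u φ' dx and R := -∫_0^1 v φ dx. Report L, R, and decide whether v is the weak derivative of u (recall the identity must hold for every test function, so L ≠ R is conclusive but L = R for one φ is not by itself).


LHS = 4/π, RHS = 0. No, v is not the weak derivative of u.

u(x) = -2*x**2 - 2, classical derivative u'(x) = -4*x.
φ(x) = sin(πx), so φ'(x) = π*cos(π*x).
Note φ(0) = φ(1) = 0, so the boundary term u·φ vanishes.
LHS = ∫_0^1 u(x) φ'(x) dx = ∫_0^1 (-2*π*x^2*cos(π*x) - 2*π*cos(π*x)) dx. Term by term:
  ∫_0^1 -2*π*cos(π*x) dx = 0;  ∫_0^1 -2*π*x^2*cos(π*x) dx = 4/π.
Sum: 0 + 4/π = 4/π.
So LHS = 4/π.
∫_0^1 v(x) φ(x) dx = ∫_0^1 (-4*x*sin(π*x) + 2*sin(π*x)) dx. Term by term:
  ∫_0^1 2*sin(π*x) dx = 4/π;  ∫_0^1 -4*x*sin(π*x) dx = -4/π.
Sum: 4/π − 4/π = 0.
So RHS = -∫_0^1 v(x) φ(x) dx = 0.
LHS − RHS = 4/π ≠ 0, so the identity fails.
(For a valid weak derivative the identity must hold for EVERY test function, in particular this one. The failure shows v is NOT the weak derivative of u.)
Correct weak derivative would be u'(x) = -4*x.


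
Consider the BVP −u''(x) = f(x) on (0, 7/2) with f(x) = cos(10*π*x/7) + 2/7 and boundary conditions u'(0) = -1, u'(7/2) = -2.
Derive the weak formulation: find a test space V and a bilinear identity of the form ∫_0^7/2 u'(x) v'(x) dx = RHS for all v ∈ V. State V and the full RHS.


V = H^1(0, 7/2) (v unrestricted at boundary; u is determined up to an additive constant); weak form: ∫_0^7/2 u'v' dx = ∫_0^7/2 (cos(10*π*x/7) + 2/7) v dx − 2·v(7/2) + v(0) for all v ∈ V.

Multiply both sides by a test function v and integrate from 0 to 7/2:
  ∫_0^7/2 −u''(x) v(x) dx = ∫_0^7/2 f(x) v(x) dx.
Integrate the LHS by parts once:
  ∫_0^7/2 −u'' v dx = −[u'(x) v(x)]_0^7/2 + ∫_0^7/2 u'(x) v'(x) dx.
Thus ∫_0^7/2 u'(x) v'(x) dx = ∫_0^7/2 f(x) v(x) dx + [u'(x) v(x)]_0^7/2.
Choose V so that boundary terms are either known or forced to vanish.
u has inhomogeneous Neumann u'(0) = -1, u'(7/2) = -2. [u' v]_0^7/2 = (-2)·v(7/2) − (-1)·v(0) = − 2·v(7/2) + v(0). Take V = H^1(0, 7/2); boundary term becomes part of RHS.
Weak formulation: find u (satisfying any essential BC) such that ∫_0^7/2 u'(x) v'(x) dx = ∫_0^7/2 f v dx − 2·v(7/2) + v(0) for all v ∈ V (Neumann data are natural BCs: they enter the RHS as boundary terms).
Substituting f(x) = cos(10*π*x/7) + 2/7, the right-hand side is ∫_0^7/2 (cos(10*π*x/7) + 2/7) v dx − 2·v(7/2) + v(0).
Compatibility check (pure Neumann): taking v ≡ 1 ∈ V gives 0 = ∫_0^7/2 f dx + (-2) − (-1), i.e. ∫_0^7/2 f dx must equal u'(0) − u'(7/2) = 1. Indeed ∫_0^7/2 (cos(10*π*x/7) + 2/7) dx = 1, so the data are compatible. The solution is then unique only up to an additive constant (fix it e.g. by requiring ∫_0^7/2 u dx = 0).


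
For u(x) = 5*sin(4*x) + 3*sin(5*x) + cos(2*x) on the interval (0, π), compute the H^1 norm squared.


||u||_{H^1(0,π)}^2 = 100/7 + 332*π

u'(x) = -2*sin(2*x) + 20*cos(4*x) + 15*cos(5*x).
Expand u² and (u')² and integrate term by term on (0, π), using: for integers n ≥ 1, ∫_0^π sin²(nx) dx = ∫_0^π cos²(nx) dx = π/2; for n ≠ n', ∫_0^π sin(nx)sin(n'x) dx = ∫_0^π cos(nx)cos(n'x) dx = 0; and by product-to-sum, ∫_0^π sin(nx)cos(n'x) dx = ½∫_0^π [sin((n+n')x) + sin((n−n')x)] dx, which is 0 when n+n' is even and 2n/(n²−n'²) when n+n' is odd (it need not vanish on (0, π)).
  u² squared terms: (3)²·∫sin(5x)² dx = 9·π/2 = 9*π/2;  (5)²·∫sin(4x)² dx = 25·π/2 = 25*π/2;  (1)²·∫cos(2x)² dx = 1·π/2 = π/2.
  u² cross terms: 2·(3)·(5)·∫sin(5x)·sin(4x) dx = 30·(0) = 0;  2·(3)·(1)·∫sin(5x)·cos(2x) dx = 6·(10/21) = 20/7;  2·(5)·(1)·∫sin(4x)·cos(2x) dx = 10·(0) = 0.
  So ∫_0^π u² dx = 9*π/2 + 25*π/2 + π/2 + 0 + 20/7 + 0 = 20/7 + 35*π/2.
  (u')² squared terms: (-2)²·∫sin(2x)² dx = 4·π/2 = 2*π;  (15)²·∫cos(5x)² dx = 225·π/2 = 225*π/2;  (20)²·∫cos(4x)² dx = 400·π/2 = 200*π.
  (u')² cross terms: 2·(-2)·(15)·∫sin(2x)·cos(5x) dx = -60·(-4/21) = 80/7;  2·(-2)·(20)·∫sin(2x)·cos(4x) dx = -80·(0) = 0;  2·(15)·(20)·∫cos(5x)·cos(4x) dx = 600·(0) = 0.
  So ∫_0^π (u')² dx = 2*π + 225*π/2 + 200*π + 80/7 + 0 + 0 = 80/7 + 629*π/2.
||u||_{H^1}^2 = (20/7 + 35*π/2) + (80/7 + 629*π/2) = 100/7 + 332*π.


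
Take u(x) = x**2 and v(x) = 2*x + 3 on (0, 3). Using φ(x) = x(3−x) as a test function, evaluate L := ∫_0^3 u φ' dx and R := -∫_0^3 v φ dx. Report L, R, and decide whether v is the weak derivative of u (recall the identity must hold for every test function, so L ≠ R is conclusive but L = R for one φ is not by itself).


LHS = -27/2, RHS = -27. No, v is not the weak derivative of u.

u(x) = x**2, classical derivative u'(x) = 2*x.
φ(x) = x(3−x), so φ'(x) = 3 - 2*x.
Note φ(0) = φ(3) = 0, so the boundary term u·φ vanishes.
LHS = ∫_0^3 u(x) φ'(x) dx = ∫_0^3 (-2*x^3 + 3*x^2) dx. Term by term:
  ∫_0^3 -2*x^3 dx = -81/2;  ∫_0^3 3*x^2 dx = 27.
Sum: -81/2 + 27 = -27/2.
So LHS = -27/2.
∫_0^3 v(x) φ(x) dx = ∫_0^3 (-2*x^3 + 3*x^2 + 9*x) dx. Term by term:
  ∫_0^3 -2*x^3 dx = -81/2;  ∫_0^3 3*x^2 dx = 27;  ∫_0^3 9*x dx = 81/2.
Sum: -81/2 + 27 + 81/2 = 27.
So RHS = -∫_0^3 v(x) φ(x) dx = -27.
LHS − RHS = 27/2 ≠ 0, so the identity fails.
(For a valid weak derivative the identity must hold for EVERY test function, in particular this one. The failure shows v is NOT the weak derivative of u.)
Correct weak derivative would be u'(x) = 2*x.


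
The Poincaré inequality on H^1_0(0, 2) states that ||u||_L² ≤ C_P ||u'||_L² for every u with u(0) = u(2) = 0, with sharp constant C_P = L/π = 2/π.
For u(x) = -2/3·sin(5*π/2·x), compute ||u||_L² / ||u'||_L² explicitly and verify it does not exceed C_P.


||u||_L² / ||u'||_L² = 2/(5*π) < C_P = 2/π.

u(x) = -2/3·sin(5*π/2·x), so u'(x) = -5*π*cos(5*π*x/2)/3.
Writing u(x) = A·sin(kπx/L) with A = -2/3 and k = 5, use ∫_0^L sin²(kπx/L) dx = L/2 and ∫_0^L cos²(kπx/L) dx = L/2.
u² = 4/9·sin²(5*π/2·x) and (u')² = 25*π^2/9·cos²(5*π/2·x), and each of sin², cos² integrates to L/2 = 1 over (0, 2).
∫_0^2 u² dx = 4/9, so ||u||_L² = 2/3.
∫_0^2 (u')² dx = 25*π^2/9, so ||u'||_L² = 5*π/3.
Ratio ||u||_L² / ||u'||_L² = 2/(5*π).
Sharp Poincaré constant on H^1_0(0, 2) is C_P = L/π = 2/π, achieved by sin(π/2·x).
This is the k = 5 harmonic; the ratio L/(kπ) is strictly less than C_P = L/π, consistent with the sharp inequality ||u||_L² ≤ C_P ||u'||_L².


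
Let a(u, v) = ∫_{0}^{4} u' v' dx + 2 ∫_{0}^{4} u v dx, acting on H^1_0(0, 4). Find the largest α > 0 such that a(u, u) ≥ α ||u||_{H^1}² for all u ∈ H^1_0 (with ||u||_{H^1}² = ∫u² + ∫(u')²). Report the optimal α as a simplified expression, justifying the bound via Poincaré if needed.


α = 1

Coercivity of a(·,·) on H^1_0(0, 4) means a(u, u) ≥ α ||u||_{H^1}² for every u ∈ H^1_0.
The interval has length L = 4, and Poincaré/coercivity depend only on L. Here a(u, u) = ∫(u')² + (2)·∫u².
Here c = 2 ≥ 1, so a(u,u) = ∫(u')² + c∫u² ≥ ∫(u')² + ∫u² = ||u||_{H^1}², i.e. α = 1 works. No larger α is possible: a(u,u) ≥ α||u||_{H^1}² means (1−α)∫(u')² ≥ (α−c)∫u², and for the modes u_n = sin(nπ(x−x₀)/L) (x₀ the left endpoint) one has ∫u_n²/∫(u_n')² = (L/(nπ))² → 0, so a(u_n,u_n)/||u_n||_{H^1}² → 1. Hence the optimal constant is α = 1.
Therefore α = 1.


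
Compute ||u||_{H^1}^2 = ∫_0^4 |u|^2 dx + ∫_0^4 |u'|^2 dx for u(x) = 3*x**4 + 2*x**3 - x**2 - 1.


||u||_{H^1}^2 = 82240292/105

The H^1 norm (squared) on an interval (0, L) is
  ||u||_{H^1}^2 = ∫_0^L u(x)^2 dx + ∫_0^L u'(x)^2 dx.
Compute u'(x) = 12*x**3 + 6*x**2 - 2*x.
Then u(x)^2 = 9*x**8 + 12*x**7 - 2*x**6 - 4*x**5 - 5*x**4 - 4*x**3 + 2*x**2 + 1 and u'(x)^2 = 144*x**6 + 144*x**5 - 12*x**4 - 24*x**3 + 4*x**2.
Integrate each monomial from 0 to 4 using ∫_0^4 c·x^n dx = c·4^(n+1)/(n+1):
  ∫_0^4 u(x)^2 dx = ∫_0^4 (9*x^8 + 12*x^7 - 2*x^6 - 4*x^5 - 5*x^4 - 4*x^3 + 2*x^2 + 1) dx. Term by term:
    ∫_0^4 9*x^8 dx = 262144;  ∫_0^4 12*x^7 dx = 98304;  ∫_0^4 -2*x^6 dx = -32768/7;
    ∫_0^4 -4*x^5 dx = -8192/3;  ∫_0^4 -5*x^4 dx = -1024;  ∫_0^4 -4*x^3 dx = -256;
    ∫_0^4 2*x^2 dx = 128/3;  ∫_0^4 1 dx = 4.
  Sum: 262144 + 98304 − 32768/7 − 8192/3 − 1024 − 256 + 128/3 + 4 = 2462620/7.
  ∫_0^4 u'(x)^2 dx = ∫_0^4 (144*x^6 + 144*x^5 - 12*x^4 - 24*x^3 + 4*x^2) dx. Term by term:
    ∫_0^4 144*x^6 dx = 2359296/7;  ∫_0^4 144*x^5 dx = 98304;  ∫_0^4 -12*x^4 dx = -12288/5;
    ∫_0^4 -24*x^3 dx = -1536;  ∫_0^4 4*x^2 dx = 256/3.
  Sum: 2359296/7 + 98304 − 12288/5 − 1536 + 256/3 = 45300992/105.
Adding: ||u||_{H^1}^2 = 2462620/7 + 45300992/105 = 82240292/105.


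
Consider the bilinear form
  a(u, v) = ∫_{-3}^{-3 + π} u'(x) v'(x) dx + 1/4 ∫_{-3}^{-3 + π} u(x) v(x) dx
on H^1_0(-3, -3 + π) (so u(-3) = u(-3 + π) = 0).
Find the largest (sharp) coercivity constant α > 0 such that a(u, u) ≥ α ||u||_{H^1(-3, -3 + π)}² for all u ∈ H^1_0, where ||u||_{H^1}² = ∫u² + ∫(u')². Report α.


α = 5/8

Coercivity of a(·,·) on H^1_0(-3, -3 + π) means a(u, u) ≥ α ||u||_{H^1}² for every u ∈ H^1_0.
The interval has length L = π, and Poincaré/coercivity depend only on L. Here a(u, u) = ∫(u')² + (1/4)·∫u².
Here 0 < c = 1/4 < 1. The condition a(u,u) ≥ α||u||_{H^1}² reads (1−α)∫(u')² ≥ (α−c)∫u². Any admissible α is ≤ 1 (rapidly oscillating u have ∫u²/∫(u')² → 0), and α = 1 would force 0 ≥ (1−c)∫u², impossible since c < 1; so 1−α > 0. By the sharp Poincaré inequality on H^1_0 of an interval of length L, ∫(u')² ≥ (π/L)²∫u² with equality for the first sine mode sin(π(x−x₀)/L) (x₀ the left endpoint), so the inequality holds for all u iff (1−α)(π/L)² ≥ α − c, i.e. α ≤ ((π/L)² + c)/((π/L)² + 1) = (1 + c(L/π)²)/(1 + (L/π)²). With (π/L)² = 1 and c = 1/4, the largest admissible constant is α = ((π/L)² + c)/((π/L)² + 1).
Simplifying, α = 5/8.


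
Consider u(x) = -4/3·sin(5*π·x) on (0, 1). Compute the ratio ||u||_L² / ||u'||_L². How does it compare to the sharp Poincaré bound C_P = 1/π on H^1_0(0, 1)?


||u||_L² / ||u'||_L² = 1/(5*π) < C_P = 1/π.

u(x) = -4/3·sin(5*π·x), so u'(x) = -20*π*cos(5*π*x)/3.
Writing u(x) = A·sin(kπx/L) with A = -4/3 and k = 5, use ∫_0^L sin²(kπx/L) dx = L/2 and ∫_0^L cos²(kπx/L) dx = L/2.
u² = 16/9·sin²(5*π·x) and (u')² = 400*π^2/9·cos²(5*π·x), and each of sin², cos² integrates to L/2 = 1/2 over (0, 1).
∫_0^1 u² dx = 8/9, so ||u||_L² = 2*sqrt(2)/3.
∫_0^1 (u')² dx = 200*π^2/9, so ||u'||_L² = 10*sqrt(2)*π/3.
Ratio ||u||_L² / ||u'||_L² = 1/(5*π).
Sharp Poincaré constant on H^1_0(0, 1) is C_P = L/π = 1/π, achieved by sin(π·x).
This is the k = 5 harmonic; the ratio L/(kπ) is strictly less than C_P = L/π, consistent with the sharp inequality ||u||_L² ≤ C_P ||u'||_L².


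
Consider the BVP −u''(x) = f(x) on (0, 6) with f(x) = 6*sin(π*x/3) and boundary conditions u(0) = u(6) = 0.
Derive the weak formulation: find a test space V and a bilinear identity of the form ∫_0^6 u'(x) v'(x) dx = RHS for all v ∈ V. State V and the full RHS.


V = H^1_0(0, 6) (so v(0) = v(6) = 0); weak form: ∫_0^6 u'v' dx = ∫_0^6 (6*sin(π*x/3)) v dx for all v ∈ V.

Multiply both sides by a test function v and integrate from 0 to 6:
  ∫_0^6 −u''(x) v(x) dx = ∫_0^6 f(x) v(x) dx.
Integrate the LHS by parts once:
  ∫_0^6 −u'' v dx = −[u'(x) v(x)]_0^6 + ∫_0^6 u'(x) v'(x) dx.
Thus ∫_0^6 u'(x) v'(x) dx = ∫_0^6 f(x) v(x) dx + [u'(x) v(x)]_0^6.
Choose V so that boundary terms are either known or forced to vanish.
u is Dirichlet: u(0) = u(6) = 0. Let V = H^1_0(0, 6); then v(0) = v(6) = 0, and [u' v]_0^6 = 0.
Weak formulation: find u (satisfying any essential BC) such that ∫_0^6 u'(x) v'(x) dx = ∫_0^6 f v dx for all v ∈ V.
Substituting f(x) = 6*sin(π*x/3), the right-hand side is ∫_0^6 (6*sin(π*x/3)) v dx.


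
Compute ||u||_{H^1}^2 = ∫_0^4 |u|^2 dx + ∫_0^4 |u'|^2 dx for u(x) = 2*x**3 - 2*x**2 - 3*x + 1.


||u||_{H^1}^2 = 782392/105

The H^1 norm (squared) on an interval (0, L) is
  ||u||_{H^1}^2 = ∫_0^L u(x)^2 dx + ∫_0^L u'(x)^2 dx.
Compute u'(x) = 6*x**2 - 4*x - 3.
Then u(x)^2 = 4*x**6 - 8*x**5 - 8*x**4 + 16*x**3 + 5*x**2 - 6*x + 1 and u'(x)^2 = 36*x**4 - 48*x**3 - 20*x**2 + 24*x + 9.
Integrate each monomial from 0 to 4 using ∫_0^4 c·x^n dx = c·4^(n+1)/(n+1):
  ∫_0^4 u(x)^2 dx = ∫_0^4 (4*x^6 - 8*x^5 - 8*x^4 + 16*x^3 + 5*x^2 - 6*x + 1) dx. Term by term:
    ∫_0^4 4*x^6 dx = 65536/7;  ∫_0^4 -8*x^5 dx = -16384/3;  ∫_0^4 -8*x^4 dx = -8192/5;
    ∫_0^4 16*x^3 dx = 1024;  ∫_0^4 5*x^2 dx = 320/3;  ∫_0^4 -6*x dx = -48;
    ∫_0^4 1 dx = 4.
  Sum: 65536/7 − 16384/3 − 8192/5 + 1024 + 320/3 − 48 + 4 = 351668/105.
  ∫_0^4 u'(x)^2 dx = ∫_0^4 (36*x^4 - 48*x^3 - 20*x^2 + 24*x + 9) dx. Term by term:
    ∫_0^4 36*x^4 dx = 36864/5;  ∫_0^4 -48*x^3 dx = -3072;  ∫_0^4 -20*x^2 dx = -1280/3;
    ∫_0^4 24*x dx = 192;  ∫_0^4 9 dx = 36.
  Sum: 36864/5 − 3072 − 1280/3 + 192 + 36 = 61532/15.
Adding: ||u||_{H^1}^2 = 351668/105 + 61532/15 = 782392/105.


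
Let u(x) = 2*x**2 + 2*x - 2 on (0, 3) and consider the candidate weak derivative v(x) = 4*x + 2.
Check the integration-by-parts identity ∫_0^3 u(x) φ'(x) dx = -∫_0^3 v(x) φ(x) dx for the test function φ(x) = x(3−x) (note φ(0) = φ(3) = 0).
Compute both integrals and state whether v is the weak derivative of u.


LHS = -36, RHS = -36. Yes, v = u' weakly.

u(x) = 2*x**2 + 2*x - 2, classical derivative u'(x) = 4*x + 2.
φ(x) = x(3−x), so φ'(x) = 3 - 2*x.
Note φ(0) = φ(3) = 0, so the boundary term u·φ vanishes.
LHS = ∫_0^3 u(x) φ'(x) dx = ∫_0^3 (-4*x^3 + 2*x^2 + 10*x - 6) dx. Term by term:
  ∫_0^3 -4*x^3 dx = -81;  ∫_0^3 2*x^2 dx = 18;  ∫_0^3 10*x dx = 45;
  ∫_0^3 -6 dx = -18.
Sum: -81 + 18 + 45 − 18 = -36.
So LHS = -36.
∫_0^3 v(x) φ(x) dx = ∫_0^3 (-4*x^3 + 10*x^2 + 6*x) dx. Term by term:
  ∫_0^3 -4*x^3 dx = -81;  ∫_0^3 10*x^2 dx = 90;  ∫_0^3 6*x dx = 27.
Sum: -81 + 90 + 27 = 36.
So RHS = -∫_0^3 v(x) φ(x) dx = -36.
LHS = RHS, so the identity holds for this test φ.
Moreover u is smooth here and v(x) = u'(x) = 4*x + 2 pointwise, so the identity holds for every test function. Hence v is the weak derivative of u.


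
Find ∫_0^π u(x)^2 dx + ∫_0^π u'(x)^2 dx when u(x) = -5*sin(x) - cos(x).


||u||_{H^1(0,π)}^2 = 26*π

u'(x) = sin(x) - 5*cos(x).
Expand u² and (u')² and integrate term by term on (0, π), using: for integers n ≥ 1, ∫_0^π sin²(nx) dx = ∫_0^π cos²(nx) dx = π/2; for n ≠ n', ∫_0^π sin(nx)sin(n'x) dx = ∫_0^π cos(nx)cos(n'x) dx = 0; and by product-to-sum, ∫_0^π sin(nx)cos(n'x) dx = ½∫_0^π [sin((n+n')x) + sin((n−n')x)] dx, which is 0 when n+n' is even and 2n/(n²−n'²) when n+n' is odd (it need not vanish on (0, π)).
  u² squared terms: (-1)²·∫cos(x)² dx = 1·π/2 = π/2;  (-5)²·∫sin(x)² dx = 25·π/2 = 25*π/2.
  u² cross terms: 2·(-1)·(-5)·∫cos(x)·sin(x) dx = 10·(0) = 0.
  So ∫_0^π u² dx = π/2 + 25*π/2 + 0 = 13*π.
  (u')² squared terms: (-5)²·∫cos(x)² dx = 25·π/2 = 25*π/2;  (1)²·∫sin(x)² dx = 1·π/2 = π/2.
  (u')² cross terms: 2·(-5)·(1)·∫cos(x)·sin(x) dx = -10·(0) = 0.
  So ∫_0^π (u')² dx = 25*π/2 + π/2 + 0 = 13*π.
||u||_{H^1}^2 = (13*π) + (13*π) = 26*π.


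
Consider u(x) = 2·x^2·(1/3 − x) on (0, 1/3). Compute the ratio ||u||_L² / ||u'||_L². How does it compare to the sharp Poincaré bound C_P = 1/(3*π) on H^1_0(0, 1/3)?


||u||_L² / ||u'||_L² = sqrt(14)/42 < C_P = 1/(3*π).

u(x) = 2·x^2·(1/3 − x), so u'(x) = 2*x*(2 - 9*x)/3.
u(x) = 2·x^2·(1/3 − x) vanishes at x = 0 and x = 1/3, so u ∈ H^1_0(0, 1/3). Differentiate via the product rule and integrate the resulting polynomials term by term.
  ∫_0^1/3 u² dx = ∫_0^1/3 (4*x^6 - 8*x^5/3 + 4*x^4/9) dx. Term by term:
    ∫_0^1/3 4*x^6 dx = 4/15309;  ∫_0^1/3 -8*x^5/3 dx = -4/6561;  ∫_0^1/3 4*x^4/9 dx = 4/10935.
  Sum: 4/15309 − 4/6561 + 4/10935 = 4/229635.
  ∫_0^1/3 (u')² dx = ∫_0^1/3 (36*x^4 - 16*x^3 + 16*x^2/9) dx. Term by term:
    ∫_0^1/3 36*x^4 dx = 4/135;  ∫_0^1/3 -16*x^3 dx = -4/81;  ∫_0^1/3 16*x^2/9 dx = 16/729.
  Sum: 4/135 − 4/81 + 16/729 = 8/3645.
∫_0^1/3 u² dx = 4/229635, so ||u||_L² = 2*sqrt(35)/2835.
∫_0^1/3 (u')² dx = 8/3645, so ||u'||_L² = 2*sqrt(10)/135.
Ratio ||u||_L² / ||u'||_L² = sqrt(14)/42.
Sharp Poincaré constant on H^1_0(0, 1/3) is C_P = L/π = 1/(3*π), achieved by sin(3*π·x).
A polynomial bump cannot attain the sharp Poincaré constant (only the first sine eigenfunction does), so the ratio is strictly less than C_P, consistent with ||u||_L² ≤ C_P ||u'||_L².


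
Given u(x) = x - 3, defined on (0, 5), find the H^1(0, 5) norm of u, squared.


||u||_{H^1}^2 = 50/3

The H^1 norm (squared) on an interval (0, L) is
  ||u||_{H^1}^2 = ∫_0^L u(x)^2 dx + ∫_0^L u'(x)^2 dx.
Compute u'(x) = 1.
Then u(x)^2 = x**2 - 6*x + 9 and u'(x)^2 = 1.
Integrate each monomial from 0 to 5 using ∫_0^5 c·x^n dx = c·5^(n+1)/(n+1):
  ∫_0^5 u(x)^2 dx = ∫_0^5 (x^2 - 6*x + 9) dx. Term by term:
    ∫_0^5 x^2 dx = 125/3;  ∫_0^5 -6*x dx = -75;  ∫_0^5 9 dx = 45.
  Sum: 125/3 − 75 + 45 = 35/3.
  ∫_0^5 u'(x)^2 dx = ∫_0^5 (1) dx. Term by term:
    ∫_0^5 1 dx = 5.
Adding: ||u||_{H^1}^2 = 35/3 + 5 = 50/3.


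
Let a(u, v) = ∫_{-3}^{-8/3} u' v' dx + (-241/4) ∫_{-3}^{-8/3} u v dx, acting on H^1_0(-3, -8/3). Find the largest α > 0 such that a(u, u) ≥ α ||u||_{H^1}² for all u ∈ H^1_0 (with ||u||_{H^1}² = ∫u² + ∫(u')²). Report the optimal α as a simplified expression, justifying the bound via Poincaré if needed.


α = (-241 + 36*π^2)/(4*(1 + 9*π^2))

Coercivity of a(·,·) on H^1_0(-3, -8/3) means a(u, u) ≥ α ||u||_{H^1}² for every u ∈ H^1_0.
The interval has length L = 1/3, and Poincaré/coercivity depend only on L. Here a(u, u) = ∫(u')² + (-241/4)·∫u².
Here c = -241/4 < 0 with |c| < (π/L)² = 9*π^2, so coercivity still holds. The condition a(u,u) ≥ α||u||_{H^1}² reads (1−α)∫(u')² ≥ (α−c)∫u². Any admissible α is ≤ 1 (rapidly oscillating u have ∫u²/∫(u')² → 0), and α = 1 would force 0 ≥ (1−c)∫u², impossible since c < 1; so 1−α > 0. By the sharp Poincaré inequality on H^1_0 of an interval of length L, ∫(u')² ≥ (π/L)²∫u² with equality for the first sine mode sin(π(x−x₀)/L) (x₀ the left endpoint), so the inequality holds for all u iff (1−α)(π/L)² ≥ α − c, i.e. α ≤ ((π/L)² + c)/((π/L)² + 1) = (1 + c(L/π)²)/(1 + (L/π)²). (Direct route, valid since c ≤ 0: Poincaré gives c∫u² ≥ c(L/π)²∫(u')², so a(u,u) ≥ (1 + c(L/π)²)∫(u')², while ||u||_{H^1}² ≤ (1 + (L/π)²)∫(u')²; dividing yields the same α.) With (π/L)² = 9*π^2 and c = -241/4, the largest admissible constant is α = ((π/L)² + c)/((π/L)² + 1).
Simplifying, α = (-241 + 36*π^2)/(4*(1 + 9*π^2)).


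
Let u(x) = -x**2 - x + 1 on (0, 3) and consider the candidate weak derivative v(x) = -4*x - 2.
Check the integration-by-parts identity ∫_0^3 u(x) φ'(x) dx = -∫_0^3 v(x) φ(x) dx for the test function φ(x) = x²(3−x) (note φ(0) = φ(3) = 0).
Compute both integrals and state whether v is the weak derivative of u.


LHS = 621/20, RHS = 621/10. No, v is not the weak derivative of u.

u(x) = -x**2 - x + 1, classical derivative u'(x) = -2*x - 1.
φ(x) = x²(3−x), so φ'(x) = 3*x*(2 - x).
Note φ(0) = φ(3) = 0, so the boundary term u·φ vanishes.
LHS = ∫_0^3 u(x) φ'(x) dx = ∫_0^3 (3*x^4 - 3*x^3 - 9*x^2 + 6*x) dx. Term by term:
  ∫_0^3 3*x^4 dx = 729/5;  ∫_0^3 -3*x^3 dx = -243/4;  ∫_0^3 -9*x^2 dx = -81;
  ∫_0^3 6*x dx = 27.
Sum: 729/5 − 243/4 − 81 + 27 = 621/20.
So LHS = 621/20.
∫_0^3 v(x) φ(x) dx = ∫_0^3 (4*x^4 - 10*x^3 - 6*x^2) dx. Term by term:
  ∫_0^3 4*x^4 dx = 972/5;  ∫_0^3 -10*x^3 dx = -405/2;  ∫_0^3 -6*x^2 dx = -54.
Sum: 972/5 − 405/2 − 54 = -621/10.
So RHS = -∫_0^3 v(x) φ(x) dx = 621/10.
LHS − RHS = -621/20 ≠ 0, so the identity fails.
(For a valid weak derivative the identity must hold for EVERY test function, in particular this one. The failure shows v is NOT the weak derivative of u.)
Correct weak derivative would be u'(x) = -2*x - 1.


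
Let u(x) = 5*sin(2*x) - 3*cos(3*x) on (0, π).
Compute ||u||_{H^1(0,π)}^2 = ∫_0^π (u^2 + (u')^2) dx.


||u||_{H^1(0,π)}^2 = 240 + 215*π/2

u'(x) = 9*sin(3*x) + 10*cos(2*x).
Expand u² and (u')² and integrate term by term on (0, π), using: for integers n ≥ 1, ∫_0^π sin²(nx) dx = ∫_0^π cos²(nx) dx = π/2; for n ≠ n', ∫_0^π sin(nx)sin(n'x) dx = ∫_0^π cos(nx)cos(n'x) dx = 0; and by product-to-sum, ∫_0^π sin(nx)cos(n'x) dx = ½∫_0^π [sin((n+n')x) + sin((n−n')x)] dx, which is 0 when n+n' is even and 2n/(n²−n'²) when n+n' is odd (it need not vanish on (0, π)).
  u² squared terms: (-3)²·∫cos(3x)² dx = 9·π/2 = 9*π/2;  (5)²·∫sin(2x)² dx = 25·π/2 = 25*π/2.
  u² cross terms: 2·(-3)·(5)·∫cos(3x)·sin(2x) dx = -30·(-4/5) = 24.
  So ∫_0^π u² dx = 9*π/2 + 25*π/2 + 24 = 24 + 17*π.
  (u')² squared terms: (9)²·∫sin(3x)² dx = 81·π/2 = 81*π/2;  (10)²·∫cos(2x)² dx = 100·π/2 = 50*π.
  (u')² cross terms: 2·(9)·(10)·∫sin(3x)·cos(2x) dx = 180·(6/5) = 216.
  So ∫_0^π (u')² dx = 81*π/2 + 50*π + 216 = 216 + 181*π/2.
||u||_{H^1}^2 = (24 + 17*π) + (216 + 181*π/2) = 240 + 215*π/2.


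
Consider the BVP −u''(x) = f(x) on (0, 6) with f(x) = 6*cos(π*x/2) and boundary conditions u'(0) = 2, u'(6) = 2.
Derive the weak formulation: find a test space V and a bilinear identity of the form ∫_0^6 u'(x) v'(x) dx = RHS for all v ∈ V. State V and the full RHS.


V = H^1(0, 6) (v unrestricted at boundary; u is determined up to an additive constant); weak form: ∫_0^6 u'v' dx = ∫_0^6 (6*cos(π*x/2)) v dx + 2·v(6) − 2·v(0) for all v ∈ V.

Multiply both sides by a test function v and integrate from 0 to 6:
  ∫_0^6 −u''(x) v(x) dx = ∫_0^6 f(x) v(x) dx.
Integrate the LHS by parts once:
  ∫_0^6 −u'' v dx = −[u'(x) v(x)]_0^6 + ∫_0^6 u'(x) v'(x) dx.
Thus ∫_0^6 u'(x) v'(x) dx = ∫_0^6 f(x) v(x) dx + [u'(x) v(x)]_0^6.
Choose V so that boundary terms are either known or forced to vanish.
u has inhomogeneous Neumann u'(0) = 2, u'(6) = 2. [u' v]_0^6 = (2)·v(6) − (2)·v(0) = 2·v(6) − 2·v(0). Take V = H^1(0, 6); boundary term becomes part of RHS.
Weak formulation: find u (satisfying any essential BC) such that ∫_0^6 u'(x) v'(x) dx = ∫_0^6 f v dx + 2·v(6) − 2·v(0) for all v ∈ V (Neumann data are natural BCs: they enter the RHS as boundary terms).
Substituting f(x) = 6*cos(π*x/2), the right-hand side is ∫_0^6 (6*cos(π*x/2)) v dx + 2·v(6) − 2·v(0).
Compatibility check (pure Neumann): taking v ≡ 1 ∈ V gives 0 = ∫_0^6 f dx + (2) − (2), i.e. ∫_0^6 f dx must equal u'(0) − u'(6) = 0. Indeed ∫_0^6 (6*cos(π*x/2)) dx = 0, so the data are compatible. The solution is then unique only up to an additive constant (fix it e.g. by requiring ∫_0^6 u dx = 0).


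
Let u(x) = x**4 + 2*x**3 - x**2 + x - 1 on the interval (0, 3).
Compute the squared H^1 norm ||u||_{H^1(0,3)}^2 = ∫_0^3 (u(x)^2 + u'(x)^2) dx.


||u||_{H^1}^2 = 612588/35

The H^1 norm (squared) on an interval (0, L) is
  ||u||_{H^1}^2 = ∫_0^L u(x)^2 dx + ∫_0^L u'(x)^2 dx.
Compute u'(x) = 4*x**3 + 6*x**2 - 2*x + 1.
Then u(x)^2 = x**8 + 4*x**7 + 2*x**6 - 2*x**5 + 3*x**4 - 6*x**3 + 3*x**2 - 2*x + 1 and u'(x)^2 = 16*x**6 + 48*x**5 + 20*x**4 - 16*x**3 + 16*x**2 - 4*x + 1.
Integrate each monomial from 0 to 3 using ∫_0^3 c·x^n dx = c·3^(n+1)/(n+1):
  ∫_0^3 u(x)^2 dx = ∫_0^3 (x^8 + 4*x^7 + 2*x^6 - 2*x^5 + 3*x^4 - 6*x^3 + 3*x^2 - 2*x + 1) dx. Term by term:
    ∫_0^3 x^8 dx = 2187;  ∫_0^3 4*x^7 dx = 6561/2;  ∫_0^3 2*x^6 dx = 4374/7;
    ∫_0^3 -2*x^5 dx = -243;  ∫_0^3 3*x^4 dx = 729/5;  ∫_0^3 -6*x^3 dx = -243/2;
    ∫_0^3 3*x^2 dx = 27;  ∫_0^3 -2*x dx = -9;  ∫_0^3 1 dx = 3.
  Sum: 2187 + 6561/2 + 4374/7 − 243 + 729/5 − 243/2 + 27 − 9 + 3 = 206313/35.
  ∫_0^3 u'(x)^2 dx = ∫_0^3 (16*x^6 + 48*x^5 + 20*x^4 - 16*x^3 + 16*x^2 - 4*x + 1) dx. Term by term:
    ∫_0^3 16*x^6 dx = 34992/7;  ∫_0^3 48*x^5 dx = 5832;  ∫_0^3 20*x^4 dx = 972;
    ∫_0^3 -16*x^3 dx = -324;  ∫_0^3 16*x^2 dx = 144;  ∫_0^3 -4*x dx = -18;
    ∫_0^3 1 dx = 3.
  Sum: 34992/7 + 5832 + 972 − 324 + 144 − 18 + 3 = 81255/7.
Adding: ||u||_{H^1}^2 = 206313/35 + 81255/7 = 612588/35.


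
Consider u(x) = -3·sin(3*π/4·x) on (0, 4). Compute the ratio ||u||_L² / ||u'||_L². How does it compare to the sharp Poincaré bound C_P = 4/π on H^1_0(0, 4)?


||u||_L² / ||u'||_L² = 4/(3*π) < C_P = 4/π.

u(x) = -3·sin(3*π/4·x), so u'(x) = -9*π*cos(3*π*x/4)/4.
Writing u(x) = A·sin(kπx/L) with A = -3 and k = 3, use ∫_0^L sin²(kπx/L) dx = L/2 and ∫_0^L cos²(kπx/L) dx = L/2.
u² = 9·sin²(3*π/4·x) and (u')² = 81*π^2/16·cos²(3*π/4·x), and each of sin², cos² integrates to L/2 = 2 over (0, 4).
∫_0^4 u² dx = 18, so ||u||_L² = 3*sqrt(2).
∫_0^4 (u')² dx = 81*π^2/8, so ||u'||_L² = 9*sqrt(2)*π/4.
Ratio ||u||_L² / ||u'||_L² = 4/(3*π).
Sharp Poincaré constant on H^1_0(0, 4) is C_P = L/π = 4/π, achieved by sin(π/4·x).
This is the k = 3 harmonic; the ratio L/(kπ) is strictly less than C_P = L/π, consistent with the sharp inequality ||u||_L² ≤ C_P ||u'||_L².


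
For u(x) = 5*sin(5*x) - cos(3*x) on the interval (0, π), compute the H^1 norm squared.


||u||_{H^1(0,π)}^2 = 330*π

u'(x) = 3*sin(3*x) + 25*cos(5*x).
Expand u² and (u')² and integrate term by term on (0, π), using: for integers n ≥ 1, ∫_0^π sin²(nx) dx = ∫_0^π cos²(nx) dx = π/2; for n ≠ n', ∫_0^π sin(nx)sin(n'x) dx = ∫_0^π cos(nx)cos(n'x) dx = 0; and by product-to-sum, ∫_0^π sin(nx)cos(n'x) dx = ½∫_0^π [sin((n+n')x) + sin((n−n')x)] dx, which is 0 when n+n' is even and 2n/(n²−n'²) when n+n' is odd (it need not vanish on (0, π)).
  u² squared terms: (-1)²·∫cos(3x)² dx = 1·π/2 = π/2;  (5)²·∫sin(5x)² dx = 25·π/2 = 25*π/2.
  u² cross terms: 2·(-1)·(5)·∫cos(3x)·sin(5x) dx = -10·(0) = 0.
  So ∫_0^π u² dx = π/2 + 25*π/2 + 0 = 13*π.
  (u')² squared terms: (3)²·∫sin(3x)² dx = 9·π/2 = 9*π/2;  (25)²·∫cos(5x)² dx = 625·π/2 = 625*π/2.
  (u')² cross terms: 2·(3)·(25)·∫sin(3x)·cos(5x) dx = 150·(0) = 0.
  So ∫_0^π (u')² dx = 9*π/2 + 625*π/2 + 0 = 317*π.
||u||_{H^1}^2 = (13*π) + (317*π) = 330*π.


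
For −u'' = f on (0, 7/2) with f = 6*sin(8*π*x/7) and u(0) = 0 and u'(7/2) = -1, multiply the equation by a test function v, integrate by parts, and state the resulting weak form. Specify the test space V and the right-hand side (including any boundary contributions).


V = {v ∈ H^1(0, 7/2) : v(0) = 0} (test functions vanish at x = 0 where u is specified); weak form: ∫_0^7/2 u'v' dx = ∫_0^7/2 (6*sin(8*π*x/7)) v dx − v(7/2) for all v ∈ V.

Multiply both sides by a test function v and integrate from 0 to 7/2:
  ∫_0^7/2 −u''(x) v(x) dx = ∫_0^7/2 f(x) v(x) dx.
Integrate the LHS by parts once:
  ∫_0^7/2 −u'' v dx = −[u'(x) v(x)]_0^7/2 + ∫_0^7/2 u'(x) v'(x) dx.
Thus ∫_0^7/2 u'(x) v'(x) dx = ∫_0^7/2 f(x) v(x) dx + [u'(x) v(x)]_0^7/2.
Choose V so that boundary terms are either known or forced to vanish.
Mixed BC: u(0) = 0 (Dirichlet) and u'(7/2) = -1 (Neumann). Define V = {v ∈ H^1(0, 7/2) : v(0) = 0}. Then [u' v]_0^7/2 = u'(7/2)·v(7/2) − u'(0)·0 = − v(7/2).
Weak formulation: find u (satisfying any essential BC) such that ∫_0^7/2 u'(x) v'(x) dx = ∫_0^7/2 f v dx − v(7/2) for all v ∈ V (Dirichlet at 0 absorbed into V; Neumann datum at x = 7/2 contributes the boundary term).
Substituting f(x) = 6*sin(8*π*x/7), the right-hand side is ∫_0^7/2 (6*sin(8*π*x/7)) v dx − v(7/2).
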